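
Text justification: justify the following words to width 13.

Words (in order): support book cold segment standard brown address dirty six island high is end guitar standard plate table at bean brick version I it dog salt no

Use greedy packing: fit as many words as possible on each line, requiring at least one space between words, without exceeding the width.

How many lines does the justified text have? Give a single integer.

Answer: 12

Derivation:
Line 1: ['support', 'book'] (min_width=12, slack=1)
Line 2: ['cold', 'segment'] (min_width=12, slack=1)
Line 3: ['standard'] (min_width=8, slack=5)
Line 4: ['brown', 'address'] (min_width=13, slack=0)
Line 5: ['dirty', 'six'] (min_width=9, slack=4)
Line 6: ['island', 'high'] (min_width=11, slack=2)
Line 7: ['is', 'end', 'guitar'] (min_width=13, slack=0)
Line 8: ['standard'] (min_width=8, slack=5)
Line 9: ['plate', 'table'] (min_width=11, slack=2)
Line 10: ['at', 'bean', 'brick'] (min_width=13, slack=0)
Line 11: ['version', 'I', 'it'] (min_width=12, slack=1)
Line 12: ['dog', 'salt', 'no'] (min_width=11, slack=2)
Total lines: 12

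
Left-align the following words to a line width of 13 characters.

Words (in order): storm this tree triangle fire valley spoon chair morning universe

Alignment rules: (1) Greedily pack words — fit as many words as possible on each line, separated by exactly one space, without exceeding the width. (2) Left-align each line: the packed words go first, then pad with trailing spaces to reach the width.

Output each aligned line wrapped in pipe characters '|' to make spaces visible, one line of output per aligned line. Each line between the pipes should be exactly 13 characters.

Answer: |storm this   |
|tree triangle|
|fire valley  |
|spoon chair  |
|morning      |
|universe     |

Derivation:
Line 1: ['storm', 'this'] (min_width=10, slack=3)
Line 2: ['tree', 'triangle'] (min_width=13, slack=0)
Line 3: ['fire', 'valley'] (min_width=11, slack=2)
Line 4: ['spoon', 'chair'] (min_width=11, slack=2)
Line 5: ['morning'] (min_width=7, slack=6)
Line 6: ['universe'] (min_width=8, slack=5)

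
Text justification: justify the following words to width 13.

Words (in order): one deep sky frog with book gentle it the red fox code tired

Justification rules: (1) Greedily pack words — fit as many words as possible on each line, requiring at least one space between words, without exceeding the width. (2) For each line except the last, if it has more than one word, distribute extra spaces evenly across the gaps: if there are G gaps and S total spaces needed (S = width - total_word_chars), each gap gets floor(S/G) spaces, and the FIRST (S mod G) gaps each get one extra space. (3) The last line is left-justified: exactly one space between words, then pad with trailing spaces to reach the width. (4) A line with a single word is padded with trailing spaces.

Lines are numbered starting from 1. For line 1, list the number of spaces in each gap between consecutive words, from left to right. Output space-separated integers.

Line 1: ['one', 'deep', 'sky'] (min_width=12, slack=1)
Line 2: ['frog', 'with'] (min_width=9, slack=4)
Line 3: ['book', 'gentle'] (min_width=11, slack=2)
Line 4: ['it', 'the', 'red'] (min_width=10, slack=3)
Line 5: ['fox', 'code'] (min_width=8, slack=5)
Line 6: ['tired'] (min_width=5, slack=8)

Answer: 2 1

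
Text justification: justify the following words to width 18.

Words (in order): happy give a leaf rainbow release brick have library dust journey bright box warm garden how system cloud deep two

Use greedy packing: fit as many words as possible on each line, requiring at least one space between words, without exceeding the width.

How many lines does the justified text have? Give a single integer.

Answer: 7

Derivation:
Line 1: ['happy', 'give', 'a', 'leaf'] (min_width=17, slack=1)
Line 2: ['rainbow', 'release'] (min_width=15, slack=3)
Line 3: ['brick', 'have', 'library'] (min_width=18, slack=0)
Line 4: ['dust', 'journey'] (min_width=12, slack=6)
Line 5: ['bright', 'box', 'warm'] (min_width=15, slack=3)
Line 6: ['garden', 'how', 'system'] (min_width=17, slack=1)
Line 7: ['cloud', 'deep', 'two'] (min_width=14, slack=4)
Total lines: 7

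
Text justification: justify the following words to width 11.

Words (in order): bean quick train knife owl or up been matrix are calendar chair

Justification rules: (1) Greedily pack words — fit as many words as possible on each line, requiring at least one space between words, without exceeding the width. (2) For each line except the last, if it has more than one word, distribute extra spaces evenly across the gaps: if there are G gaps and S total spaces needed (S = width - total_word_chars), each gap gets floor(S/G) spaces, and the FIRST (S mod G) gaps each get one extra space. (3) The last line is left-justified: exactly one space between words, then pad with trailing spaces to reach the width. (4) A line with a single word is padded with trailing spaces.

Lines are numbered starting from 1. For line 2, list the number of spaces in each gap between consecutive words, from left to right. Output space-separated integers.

Answer: 1

Derivation:
Line 1: ['bean', 'quick'] (min_width=10, slack=1)
Line 2: ['train', 'knife'] (min_width=11, slack=0)
Line 3: ['owl', 'or', 'up'] (min_width=9, slack=2)
Line 4: ['been', 'matrix'] (min_width=11, slack=0)
Line 5: ['are'] (min_width=3, slack=8)
Line 6: ['calendar'] (min_width=8, slack=3)
Line 7: ['chair'] (min_width=5, slack=6)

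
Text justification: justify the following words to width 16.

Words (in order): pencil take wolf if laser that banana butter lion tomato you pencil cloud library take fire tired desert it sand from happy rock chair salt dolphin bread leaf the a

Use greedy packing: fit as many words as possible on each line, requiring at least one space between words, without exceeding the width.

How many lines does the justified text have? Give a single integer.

Line 1: ['pencil', 'take', 'wolf'] (min_width=16, slack=0)
Line 2: ['if', 'laser', 'that'] (min_width=13, slack=3)
Line 3: ['banana', 'butter'] (min_width=13, slack=3)
Line 4: ['lion', 'tomato', 'you'] (min_width=15, slack=1)
Line 5: ['pencil', 'cloud'] (min_width=12, slack=4)
Line 6: ['library', 'take'] (min_width=12, slack=4)
Line 7: ['fire', 'tired'] (min_width=10, slack=6)
Line 8: ['desert', 'it', 'sand'] (min_width=14, slack=2)
Line 9: ['from', 'happy', 'rock'] (min_width=15, slack=1)
Line 10: ['chair', 'salt'] (min_width=10, slack=6)
Line 11: ['dolphin', 'bread'] (min_width=13, slack=3)
Line 12: ['leaf', 'the', 'a'] (min_width=10, slack=6)
Total lines: 12

Answer: 12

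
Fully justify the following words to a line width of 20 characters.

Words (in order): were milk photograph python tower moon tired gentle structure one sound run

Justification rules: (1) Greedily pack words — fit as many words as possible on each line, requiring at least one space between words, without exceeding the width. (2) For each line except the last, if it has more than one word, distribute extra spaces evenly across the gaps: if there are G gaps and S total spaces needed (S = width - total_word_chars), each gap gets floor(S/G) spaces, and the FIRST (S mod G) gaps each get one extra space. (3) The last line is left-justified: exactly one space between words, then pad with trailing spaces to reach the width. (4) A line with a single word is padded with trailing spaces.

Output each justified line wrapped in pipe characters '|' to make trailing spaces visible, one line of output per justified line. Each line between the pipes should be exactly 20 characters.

Answer: |were milk photograph|
|python   tower  moon|
|tired         gentle|
|structure  one sound|
|run                 |

Derivation:
Line 1: ['were', 'milk', 'photograph'] (min_width=20, slack=0)
Line 2: ['python', 'tower', 'moon'] (min_width=17, slack=3)
Line 3: ['tired', 'gentle'] (min_width=12, slack=8)
Line 4: ['structure', 'one', 'sound'] (min_width=19, slack=1)
Line 5: ['run'] (min_width=3, slack=17)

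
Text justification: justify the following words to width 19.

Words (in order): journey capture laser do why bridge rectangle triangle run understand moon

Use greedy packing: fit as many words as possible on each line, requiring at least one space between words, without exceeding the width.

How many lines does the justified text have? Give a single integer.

Answer: 4

Derivation:
Line 1: ['journey', 'capture'] (min_width=15, slack=4)
Line 2: ['laser', 'do', 'why', 'bridge'] (min_width=19, slack=0)
Line 3: ['rectangle', 'triangle'] (min_width=18, slack=1)
Line 4: ['run', 'understand', 'moon'] (min_width=19, slack=0)
Total lines: 4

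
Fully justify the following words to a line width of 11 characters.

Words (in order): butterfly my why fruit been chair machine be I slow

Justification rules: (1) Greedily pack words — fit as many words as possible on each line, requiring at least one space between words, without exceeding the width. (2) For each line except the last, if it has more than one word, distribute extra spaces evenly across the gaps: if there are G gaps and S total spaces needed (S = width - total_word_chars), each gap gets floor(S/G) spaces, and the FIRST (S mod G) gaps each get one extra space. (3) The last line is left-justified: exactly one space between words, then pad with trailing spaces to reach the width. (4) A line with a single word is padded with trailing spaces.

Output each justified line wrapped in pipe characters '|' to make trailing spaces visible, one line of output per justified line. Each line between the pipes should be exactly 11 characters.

Line 1: ['butterfly'] (min_width=9, slack=2)
Line 2: ['my', 'why'] (min_width=6, slack=5)
Line 3: ['fruit', 'been'] (min_width=10, slack=1)
Line 4: ['chair'] (min_width=5, slack=6)
Line 5: ['machine', 'be'] (min_width=10, slack=1)
Line 6: ['I', 'slow'] (min_width=6, slack=5)

Answer: |butterfly  |
|my      why|
|fruit  been|
|chair      |
|machine  be|
|I slow     |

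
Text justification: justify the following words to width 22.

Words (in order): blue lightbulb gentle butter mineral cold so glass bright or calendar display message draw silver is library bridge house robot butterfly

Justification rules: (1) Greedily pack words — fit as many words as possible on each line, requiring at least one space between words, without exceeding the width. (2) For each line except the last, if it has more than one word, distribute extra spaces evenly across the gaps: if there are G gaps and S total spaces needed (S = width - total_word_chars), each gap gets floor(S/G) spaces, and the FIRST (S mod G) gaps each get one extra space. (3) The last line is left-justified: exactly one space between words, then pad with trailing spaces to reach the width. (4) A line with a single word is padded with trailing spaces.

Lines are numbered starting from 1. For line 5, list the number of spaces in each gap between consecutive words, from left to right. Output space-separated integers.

Line 1: ['blue', 'lightbulb', 'gentle'] (min_width=21, slack=1)
Line 2: ['butter', 'mineral', 'cold', 'so'] (min_width=22, slack=0)
Line 3: ['glass', 'bright', 'or'] (min_width=15, slack=7)
Line 4: ['calendar', 'display'] (min_width=16, slack=6)
Line 5: ['message', 'draw', 'silver', 'is'] (min_width=22, slack=0)
Line 6: ['library', 'bridge', 'house'] (min_width=20, slack=2)
Line 7: ['robot', 'butterfly'] (min_width=15, slack=7)

Answer: 1 1 1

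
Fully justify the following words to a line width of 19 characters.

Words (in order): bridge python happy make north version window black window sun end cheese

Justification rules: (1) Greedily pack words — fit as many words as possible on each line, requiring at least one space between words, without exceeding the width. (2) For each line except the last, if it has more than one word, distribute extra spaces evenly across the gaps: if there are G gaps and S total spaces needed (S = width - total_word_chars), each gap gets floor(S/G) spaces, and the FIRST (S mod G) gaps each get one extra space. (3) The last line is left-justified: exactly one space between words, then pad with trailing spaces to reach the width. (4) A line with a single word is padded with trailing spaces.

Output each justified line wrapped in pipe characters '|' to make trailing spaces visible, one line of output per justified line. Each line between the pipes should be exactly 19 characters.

Line 1: ['bridge', 'python', 'happy'] (min_width=19, slack=0)
Line 2: ['make', 'north', 'version'] (min_width=18, slack=1)
Line 3: ['window', 'black', 'window'] (min_width=19, slack=0)
Line 4: ['sun', 'end', 'cheese'] (min_width=14, slack=5)

Answer: |bridge python happy|
|make  north version|
|window black window|
|sun end cheese     |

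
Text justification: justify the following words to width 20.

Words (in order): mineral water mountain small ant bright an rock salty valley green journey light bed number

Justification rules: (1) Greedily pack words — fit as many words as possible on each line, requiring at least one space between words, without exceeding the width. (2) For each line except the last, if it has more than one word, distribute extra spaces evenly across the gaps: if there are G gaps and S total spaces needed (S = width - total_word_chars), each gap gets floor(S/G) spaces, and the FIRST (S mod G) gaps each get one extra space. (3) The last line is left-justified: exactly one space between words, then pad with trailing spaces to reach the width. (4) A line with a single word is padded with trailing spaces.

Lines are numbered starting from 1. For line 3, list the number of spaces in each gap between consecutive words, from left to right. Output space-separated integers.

Answer: 1 1 1

Derivation:
Line 1: ['mineral', 'water'] (min_width=13, slack=7)
Line 2: ['mountain', 'small', 'ant'] (min_width=18, slack=2)
Line 3: ['bright', 'an', 'rock', 'salty'] (min_width=20, slack=0)
Line 4: ['valley', 'green', 'journey'] (min_width=20, slack=0)
Line 5: ['light', 'bed', 'number'] (min_width=16, slack=4)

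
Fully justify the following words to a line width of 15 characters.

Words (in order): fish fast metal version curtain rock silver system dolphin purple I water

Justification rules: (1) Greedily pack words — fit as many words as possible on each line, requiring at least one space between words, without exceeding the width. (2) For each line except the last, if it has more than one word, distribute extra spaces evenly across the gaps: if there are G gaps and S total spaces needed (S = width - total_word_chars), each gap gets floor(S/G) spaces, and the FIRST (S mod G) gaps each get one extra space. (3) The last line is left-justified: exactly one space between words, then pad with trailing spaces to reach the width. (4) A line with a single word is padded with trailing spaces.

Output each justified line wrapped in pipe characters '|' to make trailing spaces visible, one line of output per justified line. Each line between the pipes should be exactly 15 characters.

Answer: |fish fast metal|
|version curtain|
|rock     silver|
|system  dolphin|
|purple I water |

Derivation:
Line 1: ['fish', 'fast', 'metal'] (min_width=15, slack=0)
Line 2: ['version', 'curtain'] (min_width=15, slack=0)
Line 3: ['rock', 'silver'] (min_width=11, slack=4)
Line 4: ['system', 'dolphin'] (min_width=14, slack=1)
Line 5: ['purple', 'I', 'water'] (min_width=14, slack=1)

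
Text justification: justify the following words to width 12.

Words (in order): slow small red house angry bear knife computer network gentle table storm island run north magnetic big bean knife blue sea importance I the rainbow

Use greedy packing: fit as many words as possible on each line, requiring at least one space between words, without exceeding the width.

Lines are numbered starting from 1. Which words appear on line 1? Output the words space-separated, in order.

Answer: slow small

Derivation:
Line 1: ['slow', 'small'] (min_width=10, slack=2)
Line 2: ['red', 'house'] (min_width=9, slack=3)
Line 3: ['angry', 'bear'] (min_width=10, slack=2)
Line 4: ['knife'] (min_width=5, slack=7)
Line 5: ['computer'] (min_width=8, slack=4)
Line 6: ['network'] (min_width=7, slack=5)
Line 7: ['gentle', 'table'] (min_width=12, slack=0)
Line 8: ['storm', 'island'] (min_width=12, slack=0)
Line 9: ['run', 'north'] (min_width=9, slack=3)
Line 10: ['magnetic', 'big'] (min_width=12, slack=0)
Line 11: ['bean', 'knife'] (min_width=10, slack=2)
Line 12: ['blue', 'sea'] (min_width=8, slack=4)
Line 13: ['importance', 'I'] (min_width=12, slack=0)
Line 14: ['the', 'rainbow'] (min_width=11, slack=1)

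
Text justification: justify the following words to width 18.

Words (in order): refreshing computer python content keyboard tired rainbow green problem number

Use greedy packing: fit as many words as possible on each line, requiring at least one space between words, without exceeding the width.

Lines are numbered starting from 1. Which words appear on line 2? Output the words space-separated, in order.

Answer: computer python

Derivation:
Line 1: ['refreshing'] (min_width=10, slack=8)
Line 2: ['computer', 'python'] (min_width=15, slack=3)
Line 3: ['content', 'keyboard'] (min_width=16, slack=2)
Line 4: ['tired', 'rainbow'] (min_width=13, slack=5)
Line 5: ['green', 'problem'] (min_width=13, slack=5)
Line 6: ['number'] (min_width=6, slack=12)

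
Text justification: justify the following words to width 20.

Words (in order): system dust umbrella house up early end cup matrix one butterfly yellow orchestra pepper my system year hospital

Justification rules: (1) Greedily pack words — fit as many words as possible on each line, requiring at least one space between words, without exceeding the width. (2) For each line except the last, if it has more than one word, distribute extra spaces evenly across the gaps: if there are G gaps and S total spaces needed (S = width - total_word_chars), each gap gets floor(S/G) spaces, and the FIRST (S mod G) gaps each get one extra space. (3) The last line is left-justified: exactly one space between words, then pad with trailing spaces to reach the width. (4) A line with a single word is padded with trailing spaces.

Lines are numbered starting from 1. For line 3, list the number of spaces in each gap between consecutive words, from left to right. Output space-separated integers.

Line 1: ['system', 'dust', 'umbrella'] (min_width=20, slack=0)
Line 2: ['house', 'up', 'early', 'end'] (min_width=18, slack=2)
Line 3: ['cup', 'matrix', 'one'] (min_width=14, slack=6)
Line 4: ['butterfly', 'yellow'] (min_width=16, slack=4)
Line 5: ['orchestra', 'pepper', 'my'] (min_width=19, slack=1)
Line 6: ['system', 'year', 'hospital'] (min_width=20, slack=0)

Answer: 4 4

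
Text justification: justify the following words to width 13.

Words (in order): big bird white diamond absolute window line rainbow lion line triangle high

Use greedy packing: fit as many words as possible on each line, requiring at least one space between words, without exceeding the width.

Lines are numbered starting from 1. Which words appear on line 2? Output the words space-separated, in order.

Answer: white diamond

Derivation:
Line 1: ['big', 'bird'] (min_width=8, slack=5)
Line 2: ['white', 'diamond'] (min_width=13, slack=0)
Line 3: ['absolute'] (min_width=8, slack=5)
Line 4: ['window', 'line'] (min_width=11, slack=2)
Line 5: ['rainbow', 'lion'] (min_width=12, slack=1)
Line 6: ['line', 'triangle'] (min_width=13, slack=0)
Line 7: ['high'] (min_width=4, slack=9)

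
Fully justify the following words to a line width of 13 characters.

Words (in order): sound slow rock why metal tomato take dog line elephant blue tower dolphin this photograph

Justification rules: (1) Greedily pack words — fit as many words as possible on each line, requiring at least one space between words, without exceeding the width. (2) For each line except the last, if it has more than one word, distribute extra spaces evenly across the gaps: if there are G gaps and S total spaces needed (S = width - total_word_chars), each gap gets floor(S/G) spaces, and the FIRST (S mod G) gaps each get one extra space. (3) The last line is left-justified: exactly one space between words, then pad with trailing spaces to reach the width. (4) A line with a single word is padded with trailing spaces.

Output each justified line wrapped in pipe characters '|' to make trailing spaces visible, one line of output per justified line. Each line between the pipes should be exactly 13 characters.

Line 1: ['sound', 'slow'] (min_width=10, slack=3)
Line 2: ['rock', 'why'] (min_width=8, slack=5)
Line 3: ['metal', 'tomato'] (min_width=12, slack=1)
Line 4: ['take', 'dog', 'line'] (min_width=13, slack=0)
Line 5: ['elephant', 'blue'] (min_width=13, slack=0)
Line 6: ['tower', 'dolphin'] (min_width=13, slack=0)
Line 7: ['this'] (min_width=4, slack=9)
Line 8: ['photograph'] (min_width=10, slack=3)

Answer: |sound    slow|
|rock      why|
|metal  tomato|
|take dog line|
|elephant blue|
|tower dolphin|
|this         |
|photograph   |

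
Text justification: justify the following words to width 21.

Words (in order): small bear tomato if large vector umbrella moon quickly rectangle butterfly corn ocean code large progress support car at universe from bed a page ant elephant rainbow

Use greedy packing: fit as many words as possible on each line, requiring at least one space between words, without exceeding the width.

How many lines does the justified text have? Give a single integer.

Line 1: ['small', 'bear', 'tomato', 'if'] (min_width=20, slack=1)
Line 2: ['large', 'vector', 'umbrella'] (min_width=21, slack=0)
Line 3: ['moon', 'quickly'] (min_width=12, slack=9)
Line 4: ['rectangle', 'butterfly'] (min_width=19, slack=2)
Line 5: ['corn', 'ocean', 'code', 'large'] (min_width=21, slack=0)
Line 6: ['progress', 'support', 'car'] (min_width=20, slack=1)
Line 7: ['at', 'universe', 'from', 'bed'] (min_width=20, slack=1)
Line 8: ['a', 'page', 'ant', 'elephant'] (min_width=19, slack=2)
Line 9: ['rainbow'] (min_width=7, slack=14)
Total lines: 9

Answer: 9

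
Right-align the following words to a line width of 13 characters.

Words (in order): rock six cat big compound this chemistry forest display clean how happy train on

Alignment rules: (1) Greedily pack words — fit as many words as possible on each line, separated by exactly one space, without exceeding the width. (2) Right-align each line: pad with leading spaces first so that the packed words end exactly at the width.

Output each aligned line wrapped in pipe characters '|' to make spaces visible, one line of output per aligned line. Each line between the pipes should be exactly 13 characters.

Answer: | rock six cat|
| big compound|
|         this|
|    chemistry|
|       forest|
|display clean|
|    how happy|
|     train on|

Derivation:
Line 1: ['rock', 'six', 'cat'] (min_width=12, slack=1)
Line 2: ['big', 'compound'] (min_width=12, slack=1)
Line 3: ['this'] (min_width=4, slack=9)
Line 4: ['chemistry'] (min_width=9, slack=4)
Line 5: ['forest'] (min_width=6, slack=7)
Line 6: ['display', 'clean'] (min_width=13, slack=0)
Line 7: ['how', 'happy'] (min_width=9, slack=4)
Line 8: ['train', 'on'] (min_width=8, slack=5)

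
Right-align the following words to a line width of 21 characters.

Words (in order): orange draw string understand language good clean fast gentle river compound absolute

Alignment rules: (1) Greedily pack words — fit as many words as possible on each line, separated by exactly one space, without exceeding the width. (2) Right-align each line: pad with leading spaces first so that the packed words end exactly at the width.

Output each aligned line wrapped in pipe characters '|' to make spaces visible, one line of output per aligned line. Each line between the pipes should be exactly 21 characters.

Answer: |   orange draw string|
|  understand language|
|      good clean fast|
|gentle river compound|
|             absolute|

Derivation:
Line 1: ['orange', 'draw', 'string'] (min_width=18, slack=3)
Line 2: ['understand', 'language'] (min_width=19, slack=2)
Line 3: ['good', 'clean', 'fast'] (min_width=15, slack=6)
Line 4: ['gentle', 'river', 'compound'] (min_width=21, slack=0)
Line 5: ['absolute'] (min_width=8, slack=13)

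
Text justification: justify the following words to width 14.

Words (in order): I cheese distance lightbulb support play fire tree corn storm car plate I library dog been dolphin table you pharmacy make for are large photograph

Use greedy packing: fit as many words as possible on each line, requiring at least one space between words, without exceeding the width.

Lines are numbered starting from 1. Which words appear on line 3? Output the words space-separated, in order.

Answer: lightbulb

Derivation:
Line 1: ['I', 'cheese'] (min_width=8, slack=6)
Line 2: ['distance'] (min_width=8, slack=6)
Line 3: ['lightbulb'] (min_width=9, slack=5)
Line 4: ['support', 'play'] (min_width=12, slack=2)
Line 5: ['fire', 'tree', 'corn'] (min_width=14, slack=0)
Line 6: ['storm', 'car'] (min_width=9, slack=5)
Line 7: ['plate', 'I'] (min_width=7, slack=7)
Line 8: ['library', 'dog'] (min_width=11, slack=3)
Line 9: ['been', 'dolphin'] (min_width=12, slack=2)
Line 10: ['table', 'you'] (min_width=9, slack=5)
Line 11: ['pharmacy', 'make'] (min_width=13, slack=1)
Line 12: ['for', 'are', 'large'] (min_width=13, slack=1)
Line 13: ['photograph'] (min_width=10, slack=4)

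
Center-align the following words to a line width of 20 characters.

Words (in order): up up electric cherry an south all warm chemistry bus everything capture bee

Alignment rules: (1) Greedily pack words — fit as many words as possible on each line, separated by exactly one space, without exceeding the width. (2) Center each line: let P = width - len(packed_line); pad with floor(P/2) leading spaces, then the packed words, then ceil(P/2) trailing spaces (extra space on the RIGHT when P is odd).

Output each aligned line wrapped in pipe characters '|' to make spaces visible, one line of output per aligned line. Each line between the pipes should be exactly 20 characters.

Line 1: ['up', 'up', 'electric'] (min_width=14, slack=6)
Line 2: ['cherry', 'an', 'south', 'all'] (min_width=19, slack=1)
Line 3: ['warm', 'chemistry', 'bus'] (min_width=18, slack=2)
Line 4: ['everything', 'capture'] (min_width=18, slack=2)
Line 5: ['bee'] (min_width=3, slack=17)

Answer: |   up up electric   |
|cherry an south all |
| warm chemistry bus |
| everything capture |
|        bee         |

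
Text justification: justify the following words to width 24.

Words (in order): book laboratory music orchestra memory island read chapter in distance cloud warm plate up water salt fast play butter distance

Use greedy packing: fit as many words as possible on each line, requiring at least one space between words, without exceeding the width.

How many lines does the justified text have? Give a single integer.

Answer: 6

Derivation:
Line 1: ['book', 'laboratory', 'music'] (min_width=21, slack=3)
Line 2: ['orchestra', 'memory', 'island'] (min_width=23, slack=1)
Line 3: ['read', 'chapter', 'in', 'distance'] (min_width=24, slack=0)
Line 4: ['cloud', 'warm', 'plate', 'up'] (min_width=19, slack=5)
Line 5: ['water', 'salt', 'fast', 'play'] (min_width=20, slack=4)
Line 6: ['butter', 'distance'] (min_width=15, slack=9)
Total lines: 6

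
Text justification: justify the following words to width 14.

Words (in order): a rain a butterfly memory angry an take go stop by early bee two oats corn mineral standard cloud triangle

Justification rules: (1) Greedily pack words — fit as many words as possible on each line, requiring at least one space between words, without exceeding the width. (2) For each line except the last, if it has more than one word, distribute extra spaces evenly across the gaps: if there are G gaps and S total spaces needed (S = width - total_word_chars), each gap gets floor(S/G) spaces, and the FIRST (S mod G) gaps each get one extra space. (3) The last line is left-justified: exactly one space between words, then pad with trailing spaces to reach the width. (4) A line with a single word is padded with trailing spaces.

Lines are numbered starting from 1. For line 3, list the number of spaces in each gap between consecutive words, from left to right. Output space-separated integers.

Answer: 3

Derivation:
Line 1: ['a', 'rain', 'a'] (min_width=8, slack=6)
Line 2: ['butterfly'] (min_width=9, slack=5)
Line 3: ['memory', 'angry'] (min_width=12, slack=2)
Line 4: ['an', 'take', 'go'] (min_width=10, slack=4)
Line 5: ['stop', 'by', 'early'] (min_width=13, slack=1)
Line 6: ['bee', 'two', 'oats'] (min_width=12, slack=2)
Line 7: ['corn', 'mineral'] (min_width=12, slack=2)
Line 8: ['standard', 'cloud'] (min_width=14, slack=0)
Line 9: ['triangle'] (min_width=8, slack=6)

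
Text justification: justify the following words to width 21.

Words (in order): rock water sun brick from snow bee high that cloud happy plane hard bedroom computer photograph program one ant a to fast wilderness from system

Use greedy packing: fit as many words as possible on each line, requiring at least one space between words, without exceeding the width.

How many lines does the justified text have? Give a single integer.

Answer: 8

Derivation:
Line 1: ['rock', 'water', 'sun', 'brick'] (min_width=20, slack=1)
Line 2: ['from', 'snow', 'bee', 'high'] (min_width=18, slack=3)
Line 3: ['that', 'cloud', 'happy'] (min_width=16, slack=5)
Line 4: ['plane', 'hard', 'bedroom'] (min_width=18, slack=3)
Line 5: ['computer', 'photograph'] (min_width=19, slack=2)
Line 6: ['program', 'one', 'ant', 'a', 'to'] (min_width=20, slack=1)
Line 7: ['fast', 'wilderness', 'from'] (min_width=20, slack=1)
Line 8: ['system'] (min_width=6, slack=15)
Total lines: 8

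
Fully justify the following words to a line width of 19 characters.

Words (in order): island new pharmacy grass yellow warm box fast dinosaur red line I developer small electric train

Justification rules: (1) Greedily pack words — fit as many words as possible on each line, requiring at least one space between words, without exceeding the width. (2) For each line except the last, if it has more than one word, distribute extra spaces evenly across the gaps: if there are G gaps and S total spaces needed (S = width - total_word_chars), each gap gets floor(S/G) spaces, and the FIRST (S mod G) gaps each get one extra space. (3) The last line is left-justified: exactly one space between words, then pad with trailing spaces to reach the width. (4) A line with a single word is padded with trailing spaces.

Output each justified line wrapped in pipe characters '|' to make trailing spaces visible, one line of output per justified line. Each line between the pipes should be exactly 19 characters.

Line 1: ['island', 'new', 'pharmacy'] (min_width=19, slack=0)
Line 2: ['grass', 'yellow', 'warm'] (min_width=17, slack=2)
Line 3: ['box', 'fast', 'dinosaur'] (min_width=17, slack=2)
Line 4: ['red', 'line', 'I'] (min_width=10, slack=9)
Line 5: ['developer', 'small'] (min_width=15, slack=4)
Line 6: ['electric', 'train'] (min_width=14, slack=5)

Answer: |island new pharmacy|
|grass  yellow  warm|
|box  fast  dinosaur|
|red      line     I|
|developer     small|
|electric train     |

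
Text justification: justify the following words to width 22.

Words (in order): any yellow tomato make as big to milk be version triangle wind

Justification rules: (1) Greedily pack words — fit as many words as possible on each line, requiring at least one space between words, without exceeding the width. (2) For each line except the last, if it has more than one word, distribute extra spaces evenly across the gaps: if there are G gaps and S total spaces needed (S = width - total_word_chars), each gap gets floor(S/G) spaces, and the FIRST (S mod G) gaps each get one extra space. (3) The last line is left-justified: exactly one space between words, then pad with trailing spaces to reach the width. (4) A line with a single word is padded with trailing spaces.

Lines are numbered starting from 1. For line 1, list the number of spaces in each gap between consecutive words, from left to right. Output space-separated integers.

Line 1: ['any', 'yellow', 'tomato', 'make'] (min_width=22, slack=0)
Line 2: ['as', 'big', 'to', 'milk', 'be'] (min_width=17, slack=5)
Line 3: ['version', 'triangle', 'wind'] (min_width=21, slack=1)

Answer: 1 1 1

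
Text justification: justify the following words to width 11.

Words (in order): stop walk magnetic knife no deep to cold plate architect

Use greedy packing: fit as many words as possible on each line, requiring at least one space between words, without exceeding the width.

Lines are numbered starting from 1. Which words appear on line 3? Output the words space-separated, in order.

Line 1: ['stop', 'walk'] (min_width=9, slack=2)
Line 2: ['magnetic'] (min_width=8, slack=3)
Line 3: ['knife', 'no'] (min_width=8, slack=3)
Line 4: ['deep', 'to'] (min_width=7, slack=4)
Line 5: ['cold', 'plate'] (min_width=10, slack=1)
Line 6: ['architect'] (min_width=9, slack=2)

Answer: knife no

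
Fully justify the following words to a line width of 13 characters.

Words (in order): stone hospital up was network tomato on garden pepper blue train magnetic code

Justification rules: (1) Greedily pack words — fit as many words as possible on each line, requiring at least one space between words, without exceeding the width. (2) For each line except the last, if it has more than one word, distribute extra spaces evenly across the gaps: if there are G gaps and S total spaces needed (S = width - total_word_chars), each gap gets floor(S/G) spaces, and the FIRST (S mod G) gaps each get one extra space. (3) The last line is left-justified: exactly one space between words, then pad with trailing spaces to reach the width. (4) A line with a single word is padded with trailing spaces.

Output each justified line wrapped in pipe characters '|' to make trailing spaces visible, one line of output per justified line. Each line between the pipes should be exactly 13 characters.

Line 1: ['stone'] (min_width=5, slack=8)
Line 2: ['hospital', 'up'] (min_width=11, slack=2)
Line 3: ['was', 'network'] (min_width=11, slack=2)
Line 4: ['tomato', 'on'] (min_width=9, slack=4)
Line 5: ['garden', 'pepper'] (min_width=13, slack=0)
Line 6: ['blue', 'train'] (min_width=10, slack=3)
Line 7: ['magnetic', 'code'] (min_width=13, slack=0)

Answer: |stone        |
|hospital   up|
|was   network|
|tomato     on|
|garden pepper|
|blue    train|
|magnetic code|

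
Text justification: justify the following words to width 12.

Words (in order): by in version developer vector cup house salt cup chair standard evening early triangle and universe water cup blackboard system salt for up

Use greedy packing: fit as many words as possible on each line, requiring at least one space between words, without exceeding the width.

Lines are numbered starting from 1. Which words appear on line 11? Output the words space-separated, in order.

Line 1: ['by', 'in'] (min_width=5, slack=7)
Line 2: ['version'] (min_width=7, slack=5)
Line 3: ['developer'] (min_width=9, slack=3)
Line 4: ['vector', 'cup'] (min_width=10, slack=2)
Line 5: ['house', 'salt'] (min_width=10, slack=2)
Line 6: ['cup', 'chair'] (min_width=9, slack=3)
Line 7: ['standard'] (min_width=8, slack=4)
Line 8: ['evening'] (min_width=7, slack=5)
Line 9: ['early'] (min_width=5, slack=7)
Line 10: ['triangle', 'and'] (min_width=12, slack=0)
Line 11: ['universe'] (min_width=8, slack=4)
Line 12: ['water', 'cup'] (min_width=9, slack=3)
Line 13: ['blackboard'] (min_width=10, slack=2)
Line 14: ['system', 'salt'] (min_width=11, slack=1)
Line 15: ['for', 'up'] (min_width=6, slack=6)

Answer: universe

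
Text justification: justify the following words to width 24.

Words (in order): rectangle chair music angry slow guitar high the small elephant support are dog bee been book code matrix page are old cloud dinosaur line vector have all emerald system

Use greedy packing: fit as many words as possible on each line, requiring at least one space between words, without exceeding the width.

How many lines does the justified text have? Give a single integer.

Answer: 8

Derivation:
Line 1: ['rectangle', 'chair', 'music'] (min_width=21, slack=3)
Line 2: ['angry', 'slow', 'guitar', 'high'] (min_width=22, slack=2)
Line 3: ['the', 'small', 'elephant'] (min_width=18, slack=6)
Line 4: ['support', 'are', 'dog', 'bee', 'been'] (min_width=24, slack=0)
Line 5: ['book', 'code', 'matrix', 'page'] (min_width=21, slack=3)
Line 6: ['are', 'old', 'cloud', 'dinosaur'] (min_width=22, slack=2)
Line 7: ['line', 'vector', 'have', 'all'] (min_width=20, slack=4)
Line 8: ['emerald', 'system'] (min_width=14, slack=10)
Total lines: 8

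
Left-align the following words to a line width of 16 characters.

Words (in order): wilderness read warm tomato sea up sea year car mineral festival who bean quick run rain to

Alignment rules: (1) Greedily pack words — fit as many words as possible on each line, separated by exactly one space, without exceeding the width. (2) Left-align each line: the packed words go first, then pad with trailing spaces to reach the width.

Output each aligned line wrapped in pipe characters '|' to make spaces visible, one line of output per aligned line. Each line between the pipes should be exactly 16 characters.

Answer: |wilderness read |
|warm tomato sea |
|up sea year car |
|mineral festival|
|who bean quick  |
|run rain to     |

Derivation:
Line 1: ['wilderness', 'read'] (min_width=15, slack=1)
Line 2: ['warm', 'tomato', 'sea'] (min_width=15, slack=1)
Line 3: ['up', 'sea', 'year', 'car'] (min_width=15, slack=1)
Line 4: ['mineral', 'festival'] (min_width=16, slack=0)
Line 5: ['who', 'bean', 'quick'] (min_width=14, slack=2)
Line 6: ['run', 'rain', 'to'] (min_width=11, slack=5)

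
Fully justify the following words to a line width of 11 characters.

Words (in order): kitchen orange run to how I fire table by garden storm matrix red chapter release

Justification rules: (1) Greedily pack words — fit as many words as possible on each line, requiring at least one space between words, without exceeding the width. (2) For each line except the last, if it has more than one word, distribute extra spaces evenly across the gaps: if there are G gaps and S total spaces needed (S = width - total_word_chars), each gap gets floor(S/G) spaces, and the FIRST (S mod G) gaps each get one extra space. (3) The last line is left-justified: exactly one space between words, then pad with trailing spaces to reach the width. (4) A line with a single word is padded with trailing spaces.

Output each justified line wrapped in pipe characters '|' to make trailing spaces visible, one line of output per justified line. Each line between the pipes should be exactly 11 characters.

Answer: |kitchen    |
|orange  run|
|to   how  I|
|fire  table|
|by   garden|
|storm      |
|matrix  red|
|chapter    |
|release    |

Derivation:
Line 1: ['kitchen'] (min_width=7, slack=4)
Line 2: ['orange', 'run'] (min_width=10, slack=1)
Line 3: ['to', 'how', 'I'] (min_width=8, slack=3)
Line 4: ['fire', 'table'] (min_width=10, slack=1)
Line 5: ['by', 'garden'] (min_width=9, slack=2)
Line 6: ['storm'] (min_width=5, slack=6)
Line 7: ['matrix', 'red'] (min_width=10, slack=1)
Line 8: ['chapter'] (min_width=7, slack=4)
Line 9: ['release'] (min_width=7, slack=4)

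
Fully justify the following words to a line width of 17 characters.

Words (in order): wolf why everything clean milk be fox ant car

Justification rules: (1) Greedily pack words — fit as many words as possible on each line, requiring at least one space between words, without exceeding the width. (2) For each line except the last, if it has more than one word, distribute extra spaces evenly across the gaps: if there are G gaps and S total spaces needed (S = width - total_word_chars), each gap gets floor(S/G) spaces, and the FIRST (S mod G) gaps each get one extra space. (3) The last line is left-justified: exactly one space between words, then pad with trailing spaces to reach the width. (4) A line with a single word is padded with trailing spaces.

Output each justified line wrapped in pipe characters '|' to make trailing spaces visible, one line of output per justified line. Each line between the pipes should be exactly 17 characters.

Line 1: ['wolf', 'why'] (min_width=8, slack=9)
Line 2: ['everything', 'clean'] (min_width=16, slack=1)
Line 3: ['milk', 'be', 'fox', 'ant'] (min_width=15, slack=2)
Line 4: ['car'] (min_width=3, slack=14)

Answer: |wolf          why|
|everything  clean|
|milk  be  fox ant|
|car              |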